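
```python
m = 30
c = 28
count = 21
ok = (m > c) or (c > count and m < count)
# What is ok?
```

Trace:
`m = 30` → m = 30
`c = 28` → c = 28
`count = 21` → count = 21
`ok = (m > c) or (c > count and m < count)` → ok = True
So ok = True

Answer: True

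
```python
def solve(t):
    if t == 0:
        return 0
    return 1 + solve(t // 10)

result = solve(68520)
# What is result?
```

Count of digits of 68520: 5

Answer: 5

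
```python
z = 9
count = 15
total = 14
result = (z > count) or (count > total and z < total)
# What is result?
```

Trace:
`z = 9` → z = 9
`count = 15` → count = 15
`total = 14` → total = 14
`result = (z > count) or (count > total and z < total)` → result = True
So result = True

Answer: True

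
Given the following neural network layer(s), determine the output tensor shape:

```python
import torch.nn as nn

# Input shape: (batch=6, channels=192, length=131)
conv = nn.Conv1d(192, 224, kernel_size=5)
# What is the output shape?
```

Input: (6, 192, 131) -> Output: (6, 224, 127)

Answer: (6, 224, 127)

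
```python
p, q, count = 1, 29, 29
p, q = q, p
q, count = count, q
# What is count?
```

Trace:
`p, q, count = 1, 29, 29` → p = 1; q = 29; count = 29
`p, q = q, p` → p = 29; q = 1
`q, count = count, q` → q = 29; count = 1
So count = 1

Answer: 1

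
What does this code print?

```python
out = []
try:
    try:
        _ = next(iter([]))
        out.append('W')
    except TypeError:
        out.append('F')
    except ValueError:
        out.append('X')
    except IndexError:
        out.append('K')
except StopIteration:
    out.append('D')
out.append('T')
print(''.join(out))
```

Execution trace: 'D' (outer except StopIteration) → 'T' (after the try/except). Output: DT

Answer: DT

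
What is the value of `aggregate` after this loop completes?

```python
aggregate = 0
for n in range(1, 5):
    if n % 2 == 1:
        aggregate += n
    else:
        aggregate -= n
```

Add odd, subtract even
`aggregate` takes the values: 0 → 1 → -1 → 2 → -2

Answer: -2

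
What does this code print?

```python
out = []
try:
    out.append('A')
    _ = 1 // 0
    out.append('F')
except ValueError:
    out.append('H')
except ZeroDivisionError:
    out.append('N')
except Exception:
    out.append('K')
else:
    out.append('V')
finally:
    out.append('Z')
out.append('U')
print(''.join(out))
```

Execution trace: 'A' (try body) → 'N' (except ZeroDivisionError) → 'Z' (finally) → 'U' (after the try/except). Output: ANZU

Answer: ANZU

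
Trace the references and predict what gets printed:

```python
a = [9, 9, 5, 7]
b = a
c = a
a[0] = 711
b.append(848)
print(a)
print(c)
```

Key concept: multiple aliases.
Step by step:
`a = [9, 9, 5, 7]` → a = [9, 9, 5, 7]
`b = a` → b = [9, 9, 5, 7] (same object as a)
`c = a` → c = [9, 9, 5, 7] (same object as a, b)
`a[0] = 711` → a = [711, 9, 5, 7] (same object as b, c); b = [711, 9, 5, 7] (same object as a, c); c = [711, 9, 5, 7] (same object as a, b)
`b.append(848)` → a = [711, 9, 5, 7, 848] (same object as b, c); b = [711, 9, 5, 7, 848] (same object as a, c); c = [711, 9, 5, 7, 848] (same object as a, b)
`print(a)` → prints [711, 9, 5, 7, 848]
`print(c)` → prints [711, 9, 5, 7, 848]

Answer:
[711, 9, 5, 7, 848]
[711, 9, 5, 7, 848]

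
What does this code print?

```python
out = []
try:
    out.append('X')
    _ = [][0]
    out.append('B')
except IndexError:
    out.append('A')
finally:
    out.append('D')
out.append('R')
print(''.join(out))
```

Execution trace: 'X' (try body) → 'A' (except IndexError) → 'D' (finally) → 'R' (after the try/except). Output: XADR

Answer: XADR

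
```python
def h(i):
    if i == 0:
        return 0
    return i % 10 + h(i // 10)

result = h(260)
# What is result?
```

Sum of digits of 260: 0 + 6 + 2 = 8

Answer: 8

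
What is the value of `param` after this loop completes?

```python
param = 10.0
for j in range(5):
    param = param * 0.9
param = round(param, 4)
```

Exponential decay: 10.0 * 0.9^5
`param` takes the values: 10.0 → 9.0 → 8.1 → 7.29 → 6.561 → 5.9049

Answer: 5.9049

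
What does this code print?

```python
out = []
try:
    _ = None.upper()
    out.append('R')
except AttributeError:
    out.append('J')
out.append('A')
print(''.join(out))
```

Execution trace: 'J' (except AttributeError) → 'A' (after the try/except). Output: JA

Answer: JA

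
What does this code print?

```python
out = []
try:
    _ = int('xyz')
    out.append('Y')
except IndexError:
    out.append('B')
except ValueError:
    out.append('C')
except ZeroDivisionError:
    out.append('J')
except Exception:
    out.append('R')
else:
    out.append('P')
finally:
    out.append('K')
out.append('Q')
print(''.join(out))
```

Execution trace: 'C' (except ValueError) → 'K' (finally) → 'Q' (after the try/except). Output: CKQ

Answer: CKQ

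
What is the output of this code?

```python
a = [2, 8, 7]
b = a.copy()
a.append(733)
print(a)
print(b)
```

Key concept: list.copy() creates independent copy.
Step by step:
`a = [2, 8, 7]` → a = [2, 8, 7]
`b = a.copy()` → b = [2, 8, 7]
`a.append(733)` → a = [2, 8, 7, 733]
`print(a)` → prints [2, 8, 7, 733]
`print(b)` → prints [2, 8, 7]

Answer:
[2, 8, 7, 733]
[2, 8, 7]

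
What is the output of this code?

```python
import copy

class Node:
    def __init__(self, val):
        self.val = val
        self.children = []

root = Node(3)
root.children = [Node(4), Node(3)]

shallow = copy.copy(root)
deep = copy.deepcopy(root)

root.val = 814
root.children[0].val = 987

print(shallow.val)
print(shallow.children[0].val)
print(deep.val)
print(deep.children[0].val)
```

Key concept: deep copy with custom objects.
Step by step:
`root = Node(3)` → root = Node(val=3, children=[])
`root.children = [Node(4), Node(3)]` → root = Node(val=3, children=[Node(val=4, children=[]), Node(val=3, children=[])])
`shallow = copy.copy(root)` → shallow = Node(val=3, children=[Node(val=4, children=[]), Node(val=3, children=[])])
`deep = copy.deepcopy(root)` → deep = Node(val=3, children=[Node(val=4, children=[]), Node(val=3, children=[])])
`root.val = 814` → root = Node(val=814, children=[Node(val=4, children=[]), Node(val=3, children=[])])
`root.children[0].val = 987` → root = Node(val=814, children=[Node(val=987, children=[]), Node(val=3, children=[])]); shallow = Node(val=3, children=[Node(val=987, children=[]), Node(val=3, children=[])])
`print(shallow.val)` → prints 3
`print(shallow.children[0].val)` → prints 987
`print(deep.val)` → prints 3
`print(deep.children[0].val)` → prints 4

Answer:
3
987
3
4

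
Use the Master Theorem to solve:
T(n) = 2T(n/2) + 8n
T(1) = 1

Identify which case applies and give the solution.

a=2, b=2, f(n)=8n. log_2(2) = 1. Since c=1 = 1, Case 2 applies: T(n) = Θ(n^log_b(a) · log n) = O(n log n).

Answer: O(n log n) - Case 2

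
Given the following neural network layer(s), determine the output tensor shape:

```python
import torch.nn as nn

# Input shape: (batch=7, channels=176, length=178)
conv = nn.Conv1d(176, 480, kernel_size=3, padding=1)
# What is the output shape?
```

Input: (7, 176, 178) -> Output: (7, 480, 178)

Answer: (7, 480, 178)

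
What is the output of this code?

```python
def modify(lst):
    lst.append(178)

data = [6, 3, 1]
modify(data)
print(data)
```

Key concept: function modifies passed list.
Step by step:
`data = [6, 3, 1]` → data = [6, 3, 1]
`modify(data)` → data = [6, 3, 1, 178]
`print(data)` → prints [6, 3, 1, 178]

Answer: [6, 3, 1, 178]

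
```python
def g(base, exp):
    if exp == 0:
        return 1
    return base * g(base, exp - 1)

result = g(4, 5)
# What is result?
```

g(4, 5) = 4 * 4 * 4 * 4 * 4 = 1024

Answer: 1024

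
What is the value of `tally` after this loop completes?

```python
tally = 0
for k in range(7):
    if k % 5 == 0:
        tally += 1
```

Count numbers divisible by 5 in range(7)
`tally` takes the values: 0 → 1 → 2

Answer: 2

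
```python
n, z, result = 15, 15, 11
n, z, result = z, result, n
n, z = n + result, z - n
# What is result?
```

Trace:
`n, z, result = 15, 15, 11` → n = 15; z = 15; result = 11
`n, z, result = z, result, n` → n = 15; z = 11; result = 15
`n, z = n + result, z - n` → n = 30; z = -4
So result = 15

Answer: 15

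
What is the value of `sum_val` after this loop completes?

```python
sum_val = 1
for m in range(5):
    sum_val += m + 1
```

Start at 1, add 1 to 5 = 16
`sum_val` takes the values: 1 → 2 → 4 → 7 → 11 → 16

Answer: 16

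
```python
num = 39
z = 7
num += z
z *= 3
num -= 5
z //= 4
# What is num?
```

Trace:
`num = 39` → num = 39
`z = 7` → z = 7
`num += z` → num = 46
`z *= 3` → z = 21
`num -= 5` → num = 41
`z //= 4` → z = 5
So num = 41

Answer: 41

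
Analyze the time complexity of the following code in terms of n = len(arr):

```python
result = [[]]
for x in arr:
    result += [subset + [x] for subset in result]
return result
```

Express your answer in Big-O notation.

This is subset (power-set) generation — 2^n subsets, each materialised as a list of up to n elements. Time complexity: O(n · 2^n).

Answer: O(n · 2^n)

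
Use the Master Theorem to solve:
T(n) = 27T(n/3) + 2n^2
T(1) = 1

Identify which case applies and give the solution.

a=27, b=3, f(n)=2n^2. log_3(27) = 3. Since c=2 < 3, Case 1 applies: T(n) = Θ(n^log_b(a)) = O(n^3).

Answer: O(n^3) - Case 1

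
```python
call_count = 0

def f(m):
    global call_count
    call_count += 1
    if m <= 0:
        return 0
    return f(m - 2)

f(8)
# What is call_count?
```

Linear recursion stepping by 2: 5 calls from m=8 down to ≤0.

Answer: 5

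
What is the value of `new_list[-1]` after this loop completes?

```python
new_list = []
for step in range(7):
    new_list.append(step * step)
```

Last element of squares 0 to 6
`new_list` takes the values: [] → [0] → [0, 1] → [0, 1, 4] → [0, 1, 4, 9] → [0, 1, 4, 9, 16] → [0, 1, 4, 9, 16, 25] → [0, 1, 4, 9, 16, 25, 36]
So `new_list[-1]` = 36

Answer: 36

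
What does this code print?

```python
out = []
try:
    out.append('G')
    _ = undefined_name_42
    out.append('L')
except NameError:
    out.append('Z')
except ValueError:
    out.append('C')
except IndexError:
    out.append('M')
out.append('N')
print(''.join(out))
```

Execution trace: 'G' (try body) → 'Z' (except NameError) → 'N' (after the try/except). Output: GZN

Answer: GZN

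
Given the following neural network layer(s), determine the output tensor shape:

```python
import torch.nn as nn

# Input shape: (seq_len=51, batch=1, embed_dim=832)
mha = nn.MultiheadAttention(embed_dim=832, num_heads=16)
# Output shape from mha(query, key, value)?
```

Input: (51, 1, 832) -> Output: (51, 1, 832)

Answer: (51, 1, 832)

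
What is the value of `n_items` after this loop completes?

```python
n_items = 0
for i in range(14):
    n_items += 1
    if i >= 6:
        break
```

Loop breaks when i reaches 6, n_items is 7
`n_items` takes the values: 0 → 1 → 2 → 3 → 4 → 5 → 6 → 7

Answer: 7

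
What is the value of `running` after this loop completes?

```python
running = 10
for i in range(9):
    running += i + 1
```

Start at 10, add 1 to 9 = 55
`running` takes the values: 10 → 11 → 13 → 16 → 20 → 25 → 31 → 38 → 46 → 55

Answer: 55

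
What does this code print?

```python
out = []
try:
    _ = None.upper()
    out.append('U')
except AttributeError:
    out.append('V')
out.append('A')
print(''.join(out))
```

Execution trace: 'V' (except AttributeError) → 'A' (after the try/except). Output: VA

Answer: VA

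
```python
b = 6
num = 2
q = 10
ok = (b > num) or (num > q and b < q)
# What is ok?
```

Trace:
`b = 6` → b = 6
`num = 2` → num = 2
`q = 10` → q = 10
`ok = (b > num) or (num > q and b < q)` → ok = True
So ok = True

Answer: True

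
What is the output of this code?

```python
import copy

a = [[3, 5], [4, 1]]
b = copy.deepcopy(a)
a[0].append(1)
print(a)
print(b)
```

Key concept: deep copy is fully independent.
Step by step:
`a = [[3, 5], [4, 1]]` → a = [[3, 5], [4, 1]]
`b = copy.deepcopy(a)` → b = [[3, 5], [4, 1]]
`a[0].append(1)` → a = [[3, 5, 1], [4, 1]]
`print(a)` → prints [[3, 5, 1], [4, 1]]
`print(b)` → prints [[3, 5], [4, 1]]

Answer:
[[3, 5, 1], [4, 1]]
[[3, 5], [4, 1]]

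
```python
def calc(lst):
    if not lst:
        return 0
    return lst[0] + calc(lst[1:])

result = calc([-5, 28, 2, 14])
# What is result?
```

(-5) + 28 + 2 + 14 + 0 = 39

Answer: 39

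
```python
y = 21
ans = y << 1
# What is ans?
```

Trace:
`y = 21` → y = 21
`ans = y << 1` → ans = 42
So ans = 42

Answer: 42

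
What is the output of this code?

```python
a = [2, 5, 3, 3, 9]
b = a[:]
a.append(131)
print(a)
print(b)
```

Key concept: slice [:] creates copy.
Step by step:
`a = [2, 5, 3, 3, 9]` → a = [2, 5, 3, 3, 9]
`b = a[:]` → b = [2, 5, 3, 3, 9]
`a.append(131)` → a = [2, 5, 3, 3, 9, 131]
`print(a)` → prints [2, 5, 3, 3, 9, 131]
`print(b)` → prints [2, 5, 3, 3, 9]

Answer:
[2, 5, 3, 3, 9, 131]
[2, 5, 3, 3, 9]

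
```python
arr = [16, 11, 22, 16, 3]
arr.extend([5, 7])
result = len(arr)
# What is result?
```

Trace:
`arr = [16, 11, 22, 16, 3]` → arr = [16, 11, 22, 16, 3]
`arr.extend([5, 7])` → arr = [16, 11, 22, 16, 3, 5, 7]
`result = len(arr)` → result = 7
So result = 7

Answer: 7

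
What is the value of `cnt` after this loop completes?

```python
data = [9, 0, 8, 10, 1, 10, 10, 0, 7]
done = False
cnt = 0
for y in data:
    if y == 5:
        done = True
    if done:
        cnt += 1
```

Count elements after first 5 in [9, 0, 8, 10, 1, 10, 10, 0, 7]
`cnt` takes the values: 0

Answer: 0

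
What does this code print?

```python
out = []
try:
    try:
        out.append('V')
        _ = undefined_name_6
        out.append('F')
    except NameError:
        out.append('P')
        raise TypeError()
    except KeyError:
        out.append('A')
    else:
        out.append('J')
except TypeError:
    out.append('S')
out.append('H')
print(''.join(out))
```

Execution trace: 'V' (inner try body) → 'P' (inner except NameError) → 'S' (outer except TypeError) → 'H' (after the try/except). Output: VPSH

Answer: VPSH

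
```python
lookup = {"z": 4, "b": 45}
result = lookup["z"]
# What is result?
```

Trace:
`lookup = {"z": 4, "b": 45}` → lookup = {'z': 4, 'b': 45}
`result = lookup["z"]` → result = 4
So result = 4

Answer: 4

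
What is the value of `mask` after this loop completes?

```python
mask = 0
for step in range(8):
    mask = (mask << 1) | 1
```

Build 8 consecutive 1-bits: 0b11111111
`mask` takes the values: 0 → 1 → 3 → 7 → 15 → 31 → 63 → 127 → 255

Answer: 255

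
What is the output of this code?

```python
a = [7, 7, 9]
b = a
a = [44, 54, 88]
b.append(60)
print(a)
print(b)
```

Key concept: rebinding vs mutation: a is rebound to a new list, b still points at the original.
Step by step:
`a = [7, 7, 9]` → a = [7, 7, 9]
`b = a` → b = [7, 7, 9] (same object as a)
`a = [44, 54, 88]` → a = [44, 54, 88]
`b.append(60)` → b = [7, 7, 9, 60]
`print(a)` → prints [44, 54, 88]
`print(b)` → prints [7, 7, 9, 60]

Answer:
[44, 54, 88]
[7, 7, 9, 60]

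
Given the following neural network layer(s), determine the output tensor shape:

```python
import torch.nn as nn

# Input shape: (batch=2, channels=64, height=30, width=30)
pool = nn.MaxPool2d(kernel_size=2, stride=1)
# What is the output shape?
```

Input: (2, 64, 30, 30) -> Output: (2, 64, 29, 29)

Answer: (2, 64, 29, 29)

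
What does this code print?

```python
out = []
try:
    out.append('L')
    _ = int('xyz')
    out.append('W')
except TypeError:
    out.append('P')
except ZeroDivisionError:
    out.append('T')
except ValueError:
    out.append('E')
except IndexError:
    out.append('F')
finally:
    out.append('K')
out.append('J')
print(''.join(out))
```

Execution trace: 'L' (try body) → 'E' (except ValueError) → 'K' (finally) → 'J' (after the try/except). Output: LEKJ

Answer: LEKJ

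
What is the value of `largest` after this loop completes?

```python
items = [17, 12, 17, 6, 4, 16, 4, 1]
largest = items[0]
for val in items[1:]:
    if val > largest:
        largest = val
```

Maximum of [17, 12, 17, 6, 4, 16, 4, 1]
`largest` takes the values: 17

Answer: 17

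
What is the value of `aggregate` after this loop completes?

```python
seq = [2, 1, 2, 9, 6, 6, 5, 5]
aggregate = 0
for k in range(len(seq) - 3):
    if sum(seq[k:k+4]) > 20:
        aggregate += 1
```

Count windows with sum > 20
`aggregate` takes the values: 0 → 1 → 2 → 3

Answer: 3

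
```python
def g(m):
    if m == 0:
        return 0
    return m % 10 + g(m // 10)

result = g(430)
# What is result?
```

Sum of digits of 430: 0 + 3 + 4 = 7

Answer: 7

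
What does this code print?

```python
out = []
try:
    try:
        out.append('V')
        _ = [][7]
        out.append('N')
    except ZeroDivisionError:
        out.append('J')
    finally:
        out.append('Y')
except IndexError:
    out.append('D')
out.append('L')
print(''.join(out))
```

Execution trace: 'V' (try body) → 'Y' (finally) → 'D' (outer except IndexError) → 'L' (after the try/except). Output: VYDL

Answer: VYDL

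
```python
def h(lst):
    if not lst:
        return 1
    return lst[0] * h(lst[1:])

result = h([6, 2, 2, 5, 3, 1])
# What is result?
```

Product over [6, 2, 2, 5, 3, 1] = 6 * 2 * 2 * 5 * 3 * 1 = 360

Answer: 360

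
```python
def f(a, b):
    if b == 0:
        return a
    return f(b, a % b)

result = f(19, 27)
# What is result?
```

f(19, 27) -> f(27, 19) -> f(19, 8) -> f(8, 3) -> f(3, 2) -> f(2, 1) -> f(1, 0) -> 1

Answer: 1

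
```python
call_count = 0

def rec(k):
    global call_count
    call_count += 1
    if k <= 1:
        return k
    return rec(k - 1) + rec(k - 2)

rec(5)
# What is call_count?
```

Calls(k) = 1 + Calls(k-1) + Calls(k-2); Calls(0)=Calls(1)=1. For k=5 this gives 15.

Answer: 15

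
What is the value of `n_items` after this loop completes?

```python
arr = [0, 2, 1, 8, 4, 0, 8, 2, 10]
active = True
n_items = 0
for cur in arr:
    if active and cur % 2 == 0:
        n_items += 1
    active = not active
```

Count even values at even positions
`n_items` takes the values: 0 → 1 → 2 → 3 → 4

Answer: 4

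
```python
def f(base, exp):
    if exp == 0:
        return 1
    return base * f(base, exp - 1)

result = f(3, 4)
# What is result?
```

f(3, 4) = 3 * 3 * 3 * 3 = 81

Answer: 81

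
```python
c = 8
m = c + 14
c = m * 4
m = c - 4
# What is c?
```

Trace:
`c = 8` → c = 8
`m = c + 14` → m = 22
`c = m * 4` → c = 88
`m = c - 4` → m = 84
So c = 88

Answer: 88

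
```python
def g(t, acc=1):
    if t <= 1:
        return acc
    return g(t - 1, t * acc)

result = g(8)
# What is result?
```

Accumulator trace (n, acc): (8, 1) -> (7, 8) -> (6, 56) -> (5, 336) -> (4, 1680) -> (3, 6720) -> (2, 20160) -> (1, 40320) -> return 40320

Answer: 40320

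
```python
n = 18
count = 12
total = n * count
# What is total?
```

Trace:
`n = 18` → n = 18
`count = 12` → count = 12
`total = n * count` → total = 216
So total = 216

Answer: 216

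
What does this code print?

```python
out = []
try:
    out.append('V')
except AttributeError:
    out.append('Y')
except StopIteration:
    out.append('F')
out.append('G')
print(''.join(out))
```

Execution trace: 'V' (try body, no exception) → 'G' (after the try/except). Output: VG

Answer: VG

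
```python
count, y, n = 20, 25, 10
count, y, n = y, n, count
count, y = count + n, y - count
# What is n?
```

Trace:
`count, y, n = 20, 25, 10` → count = 20; y = 25; n = 10
`count, y, n = y, n, count` → count = 25; y = 10; n = 20
`count, y = count + n, y - count` → count = 45; y = -15
So n = 20

Answer: 20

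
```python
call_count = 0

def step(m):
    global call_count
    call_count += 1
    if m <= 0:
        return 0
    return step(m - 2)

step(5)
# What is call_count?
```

Linear recursion stepping by 2: 4 calls from m=5 down to ≤0.

Answer: 4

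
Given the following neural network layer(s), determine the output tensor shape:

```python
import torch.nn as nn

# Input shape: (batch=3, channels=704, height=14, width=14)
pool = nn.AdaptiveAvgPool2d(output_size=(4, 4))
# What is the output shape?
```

Input: (3, 704, 14, 14) -> Output: (3, 704, 4, 4)

Answer: (3, 704, 4, 4)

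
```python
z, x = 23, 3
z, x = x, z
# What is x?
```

Trace:
`z, x = 23, 3` → z = 23; x = 3
`z, x = x, z` → z = 3; x = 23
So x = 23

Answer: 23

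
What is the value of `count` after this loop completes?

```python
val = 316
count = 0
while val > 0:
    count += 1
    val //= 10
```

Count digits by repeated division by 10
`count` takes the values: 0 → 1 → 2 → 3

Answer: 3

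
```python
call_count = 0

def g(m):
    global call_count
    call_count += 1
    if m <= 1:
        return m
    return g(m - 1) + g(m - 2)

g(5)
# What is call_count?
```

Calls(m) = 1 + Calls(m-1) + Calls(m-2); Calls(0)=Calls(1)=1. For m=5 this gives 15.

Answer: 15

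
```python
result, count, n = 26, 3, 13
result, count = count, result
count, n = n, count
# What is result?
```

Trace:
`result, count, n = 26, 3, 13` → result = 26; count = 3; n = 13
`result, count = count, result` → result = 3; count = 26
`count, n = n, count` → count = 13; n = 26
So result = 3

Answer: 3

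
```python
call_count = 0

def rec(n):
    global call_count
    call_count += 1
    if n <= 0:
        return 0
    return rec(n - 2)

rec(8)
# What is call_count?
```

Linear recursion stepping by 2: 5 calls from n=8 down to ≤0.

Answer: 5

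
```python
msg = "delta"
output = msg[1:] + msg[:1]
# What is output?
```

Trace:
`msg = "delta"` → msg = 'delta'
`output = msg[1:] + msg[:1]` → output = 'eltad'
So output = 'eltad'

Answer: 'eltad'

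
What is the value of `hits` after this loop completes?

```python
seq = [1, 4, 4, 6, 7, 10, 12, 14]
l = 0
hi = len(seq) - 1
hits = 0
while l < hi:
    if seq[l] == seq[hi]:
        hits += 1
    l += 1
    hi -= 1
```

Count matching pairs from ends
`hits` takes the values: 0

Answer: 0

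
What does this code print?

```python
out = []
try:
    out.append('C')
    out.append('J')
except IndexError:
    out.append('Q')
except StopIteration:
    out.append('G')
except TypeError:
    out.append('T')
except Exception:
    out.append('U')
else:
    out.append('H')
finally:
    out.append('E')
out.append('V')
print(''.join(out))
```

Execution trace: 'C' (try body) → 'J' (try body, no exception) → 'H' (else) → 'E' (finally) → 'V' (after the try/except). Output: CJHEV

Answer: CJHEV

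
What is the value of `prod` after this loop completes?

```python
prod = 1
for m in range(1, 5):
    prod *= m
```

4! = 24
`prod` takes the values: 1 → 2 → 6 → 24

Answer: 24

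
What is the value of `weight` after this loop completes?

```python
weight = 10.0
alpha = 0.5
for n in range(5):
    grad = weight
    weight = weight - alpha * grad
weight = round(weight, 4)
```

Gradient descent: w = 10.0 * (1 - 0.5)^5
`weight` takes the values: 10.0 → 5.0 → 2.5 → 1.25 → 0.625 → 0.3125

Answer: 0.3125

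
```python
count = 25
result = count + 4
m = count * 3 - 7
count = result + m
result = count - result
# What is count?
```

Trace:
`count = 25` → count = 25
`result = count + 4` → result = 29
`m = count * 3 - 7` → m = 68
`count = result + m` → count = 97
`result = count - result` → result = 68
So count = 97

Answer: 97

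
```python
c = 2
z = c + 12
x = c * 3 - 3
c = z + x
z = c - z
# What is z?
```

Trace:
`c = 2` → c = 2
`z = c + 12` → z = 14
`x = c * 3 - 3` → x = 3
`c = z + x` → c = 17
`z = c - z` → z = 3
So z = 3

Answer: 3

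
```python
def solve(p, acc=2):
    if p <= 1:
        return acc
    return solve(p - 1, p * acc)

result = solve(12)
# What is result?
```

Accumulator trace (n, acc): (12, 2) -> (11, 24) -> (10, 264) -> (9, 2640) -> (8, 23760) -> (7, 190080) -> (6, 1330560) -> (5, 7983360) -> (4, 39916800) -> (3, 159667200) -> (2, 479001600) -> (1, 958003200) -> return 958003200

Answer: 958003200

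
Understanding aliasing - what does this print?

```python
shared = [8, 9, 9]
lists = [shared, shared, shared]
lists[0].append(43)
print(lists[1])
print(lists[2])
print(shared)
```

Key concept: list of same reference.
Step by step:
`shared = [8, 9, 9]` → shared = [8, 9, 9]
`lists = [shared, shared, shared]` → lists = [[8, 9, 9], [8, 9, 9], [8, 9, 9]]
`lists[0].append(43)` → shared = [8, 9, 9, 43]; lists = [[8, 9, 9, 43], [8, 9, 9, 43], [8, 9, 9, 43]]
`print(lists[1])` → prints [8, 9, 9, 43]
`print(lists[2])` → prints [8, 9, 9, 43]
`print(shared)` → prints [8, 9, 9, 43]

Answer:
[8, 9, 9, 43]
[8, 9, 9, 43]
[8, 9, 9, 43]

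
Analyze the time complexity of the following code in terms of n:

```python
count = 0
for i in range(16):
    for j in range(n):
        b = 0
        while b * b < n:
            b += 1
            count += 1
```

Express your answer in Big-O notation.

Each loop level contributes: 1 × n × √n. Multiplying the contributions gives O(n√n).

Answer: O(n√n)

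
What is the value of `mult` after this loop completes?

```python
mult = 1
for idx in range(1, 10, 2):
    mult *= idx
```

Product of 1, 3, 5, ... up to 9
`mult` takes the values: 1 → 3 → 15 → 105 → 945

Answer: 945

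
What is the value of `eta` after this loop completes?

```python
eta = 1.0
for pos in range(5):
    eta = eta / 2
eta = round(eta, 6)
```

Halving LR 5 times: 1 / 2^5
`eta` takes the values: 1.0 → 0.5 → 0.25 → 0.125 → 0.0625 → 0.03125

Answer: 0.03125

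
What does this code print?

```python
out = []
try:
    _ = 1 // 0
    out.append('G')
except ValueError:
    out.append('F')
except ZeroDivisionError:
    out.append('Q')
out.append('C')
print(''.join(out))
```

Execution trace: 'Q' (except ZeroDivisionError) → 'C' (after the try/except). Output: QC

Answer: QC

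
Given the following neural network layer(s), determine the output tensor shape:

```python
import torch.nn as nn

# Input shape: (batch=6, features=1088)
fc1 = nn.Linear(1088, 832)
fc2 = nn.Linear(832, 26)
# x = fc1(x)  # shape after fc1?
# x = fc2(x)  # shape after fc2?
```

Input: (6, 1088) -> after fc1: (6, 832) -> Output: (6, 26)

Answer: (6, 26)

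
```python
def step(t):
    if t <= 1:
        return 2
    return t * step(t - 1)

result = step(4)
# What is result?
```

step(4) = 4 * 3 * 2 * 2 = 48

Answer: 48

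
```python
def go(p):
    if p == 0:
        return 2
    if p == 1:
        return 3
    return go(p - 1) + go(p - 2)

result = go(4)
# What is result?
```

Build up from base cases: go(0)=2, go(1)=3, go(2)=5, go(3)=8, go(4)=13

Answer: 13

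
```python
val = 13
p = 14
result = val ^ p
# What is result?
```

Trace:
`val = 13` → val = 13
`p = 14` → p = 14
`result = val ^ p` → result = 3
So result = 3

Answer: 3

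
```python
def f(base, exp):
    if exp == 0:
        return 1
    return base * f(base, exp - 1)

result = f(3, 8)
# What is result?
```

f(3, 8) = 3 * 3 * 3 * 3 * 3 * 3 * 3 * 3 = 6561

Answer: 6561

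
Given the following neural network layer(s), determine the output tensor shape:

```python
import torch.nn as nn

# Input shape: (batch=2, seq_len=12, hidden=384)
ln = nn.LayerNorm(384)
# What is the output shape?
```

Input: (2, 12, 384) -> Output: (2, 12, 384)

Answer: (2, 12, 384)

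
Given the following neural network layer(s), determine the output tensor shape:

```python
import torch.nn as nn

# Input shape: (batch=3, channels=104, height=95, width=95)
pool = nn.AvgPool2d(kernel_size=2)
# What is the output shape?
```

Input: (3, 104, 95, 95) -> Output: (3, 104, 47, 47)

Answer: (3, 104, 47, 47)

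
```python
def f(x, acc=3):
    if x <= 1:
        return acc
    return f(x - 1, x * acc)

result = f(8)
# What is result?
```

Accumulator trace (n, acc): (8, 3) -> (7, 24) -> (6, 168) -> (5, 1008) -> (4, 5040) -> (3, 20160) -> (2, 60480) -> (1, 120960) -> return 120960

Answer: 120960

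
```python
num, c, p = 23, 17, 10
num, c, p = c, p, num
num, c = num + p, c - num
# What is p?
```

Trace:
`num, c, p = 23, 17, 10` → num = 23; c = 17; p = 10
`num, c, p = c, p, num` → num = 17; c = 10; p = 23
`num, c = num + p, c - num` → num = 40; c = -7
So p = 23

Answer: 23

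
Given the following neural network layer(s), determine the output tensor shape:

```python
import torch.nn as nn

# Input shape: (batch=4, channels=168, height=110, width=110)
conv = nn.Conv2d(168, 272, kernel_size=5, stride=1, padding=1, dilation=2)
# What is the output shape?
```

Input: (4, 168, 110, 110) -> Output: (4, 272, 104, 104)

Answer: (4, 272, 104, 104)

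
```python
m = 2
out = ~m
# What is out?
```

Trace:
`m = 2` → m = 2
`out = ~m` → out = -3
So out = -3

Answer: -3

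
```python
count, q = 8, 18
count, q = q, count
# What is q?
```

Trace:
`count, q = 8, 18` → count = 8; q = 18
`count, q = q, count` → count = 18; q = 8
So q = 8

Answer: 8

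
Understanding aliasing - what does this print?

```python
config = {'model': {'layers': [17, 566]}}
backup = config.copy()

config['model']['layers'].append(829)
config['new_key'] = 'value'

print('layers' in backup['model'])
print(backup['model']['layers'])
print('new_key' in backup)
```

Key concept: shallow copy gotcha with nested dict.
Step by step:
`config = {'model': {'layers': [17, 566]}}` → config = {'model': {'layers': [17, 566]}}
`backup = config.copy()` → backup = {'model': {'layers': [17, 566]}}
`config['model']['layers'].append(829)` → config = {'model': {'layers': [17, 566, 829]}}; backup = {'model': {'layers': [17, 566, 829]}}
`config['new_key'] = 'value'` → config = {'model': {'layers': [17, 566, 829]}, 'new_key': 'value'}
`print('layers' in backup['model'])` → prints True
`print(backup['model']['layers'])` → prints [17, 566, 829]
`print('new_key' in backup)` → prints False

Answer:
True
[17, 566, 829]
False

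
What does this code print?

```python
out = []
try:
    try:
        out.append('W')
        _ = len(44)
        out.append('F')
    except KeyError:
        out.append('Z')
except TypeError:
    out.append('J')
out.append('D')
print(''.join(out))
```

Execution trace: 'W' (inner try body) → 'J' (outer except TypeError) → 'D' (after the try/except). Output: WJD

Answer: WJD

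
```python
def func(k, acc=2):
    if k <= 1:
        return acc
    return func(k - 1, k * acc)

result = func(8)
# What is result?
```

Accumulator trace (n, acc): (8, 2) -> (7, 16) -> (6, 112) -> (5, 672) -> (4, 3360) -> (3, 13440) -> (2, 40320) -> (1, 80640) -> return 80640

Answer: 80640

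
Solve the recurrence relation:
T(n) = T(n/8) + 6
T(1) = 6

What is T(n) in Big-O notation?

Each step divides n by 8 and adds 6. After log_8(n) steps we reach T(1)=6. So T(n) = 6·log_8(n) + 6 = O(log n).

Answer: O(log n)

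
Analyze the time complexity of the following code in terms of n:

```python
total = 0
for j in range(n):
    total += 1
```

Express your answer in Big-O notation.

Each loop level contributes: n. Multiplying the contributions gives O(n).

Answer: O(n)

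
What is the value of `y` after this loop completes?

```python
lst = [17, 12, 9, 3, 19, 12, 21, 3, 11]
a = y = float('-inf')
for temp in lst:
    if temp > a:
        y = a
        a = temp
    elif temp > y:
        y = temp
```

Second largest (with repeats) in [17, 12, 9, 3, 19, 12, 21, 3, 11]
`y` takes the values: -inf → 12 → 17 → 19

Answer: 19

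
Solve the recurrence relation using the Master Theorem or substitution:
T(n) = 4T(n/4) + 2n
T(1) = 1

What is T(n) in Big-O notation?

By Master Theorem: a=4, b=4, f(n)=2n. Since log_4(4) = 1 and f(n) = Θ(n^1), Case 2 applies. T(n) = O(n log n).

Answer: O(n log n)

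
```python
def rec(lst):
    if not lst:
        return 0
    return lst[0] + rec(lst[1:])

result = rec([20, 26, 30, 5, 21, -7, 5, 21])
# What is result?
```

20 + 26 + 30 + 5 + 21 + (-7) + 5 + 21 + 0 = 121

Answer: 121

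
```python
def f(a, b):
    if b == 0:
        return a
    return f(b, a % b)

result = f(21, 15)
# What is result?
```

f(21, 15) -> f(15, 6) -> f(6, 3) -> f(3, 0) -> 3

Answer: 3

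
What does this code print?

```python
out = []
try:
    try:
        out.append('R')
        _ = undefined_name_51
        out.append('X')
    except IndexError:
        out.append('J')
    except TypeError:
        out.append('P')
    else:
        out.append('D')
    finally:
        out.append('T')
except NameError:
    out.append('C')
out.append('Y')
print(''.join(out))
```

Execution trace: 'R' (try body) → 'T' (finally) → 'C' (outer except NameError) → 'Y' (after the try/except). Output: RTCY

Answer: RTCY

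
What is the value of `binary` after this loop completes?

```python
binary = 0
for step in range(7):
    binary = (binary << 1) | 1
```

Build 7 consecutive 1-bits: 0b1111111
`binary` takes the values: 0 → 1 → 3 → 7 → 15 → 31 → 63 → 127

Answer: 127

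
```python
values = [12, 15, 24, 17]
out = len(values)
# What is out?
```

Trace:
`values = [12, 15, 24, 17]` → values = [12, 15, 24, 17]
`out = len(values)` → out = 4
So out = 4

Answer: 4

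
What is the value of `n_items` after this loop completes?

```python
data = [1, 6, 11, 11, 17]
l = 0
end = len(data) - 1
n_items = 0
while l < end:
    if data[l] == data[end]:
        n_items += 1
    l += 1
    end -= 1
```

Count matching pairs from ends
`n_items` takes the values: 0

Answer: 0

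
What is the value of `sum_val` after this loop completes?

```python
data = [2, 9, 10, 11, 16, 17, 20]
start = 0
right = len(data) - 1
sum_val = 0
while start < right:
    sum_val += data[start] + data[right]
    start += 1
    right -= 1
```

Sum of pairs from ends
`sum_val` takes the values: 0 → 22 → 48 → 74

Answer: 74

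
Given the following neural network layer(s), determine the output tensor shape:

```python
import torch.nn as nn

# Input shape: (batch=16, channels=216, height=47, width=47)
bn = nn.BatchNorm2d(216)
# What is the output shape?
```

Input: (16, 216, 47, 47) -> Output: (16, 216, 47, 47)

Answer: (16, 216, 47, 47)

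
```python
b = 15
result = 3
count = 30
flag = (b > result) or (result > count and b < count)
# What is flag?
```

Trace:
`b = 15` → b = 15
`result = 3` → result = 3
`count = 30` → count = 30
`flag = (b > result) or (result > count and b < count)` → flag = True
So flag = True

Answer: True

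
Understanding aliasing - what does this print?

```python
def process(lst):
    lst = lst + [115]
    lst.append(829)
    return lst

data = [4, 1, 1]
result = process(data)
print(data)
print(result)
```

Key concept: rebinding parameter vs mutation.
Step by step:
`data = [4, 1, 1]` → data = [4, 1, 1]
`result = process(data)` → result = [4, 1, 1, 115, 829]
`print(data)` → prints [4, 1, 1]
`print(result)` → prints [4, 1, 1, 115, 829]

Answer:
[4, 1, 1]
[4, 1, 1, 115, 829]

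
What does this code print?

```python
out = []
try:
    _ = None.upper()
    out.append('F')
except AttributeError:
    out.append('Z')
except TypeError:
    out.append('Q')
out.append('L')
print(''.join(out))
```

Execution trace: 'Z' (except AttributeError) → 'L' (after the try/except). Output: ZL

Answer: ZL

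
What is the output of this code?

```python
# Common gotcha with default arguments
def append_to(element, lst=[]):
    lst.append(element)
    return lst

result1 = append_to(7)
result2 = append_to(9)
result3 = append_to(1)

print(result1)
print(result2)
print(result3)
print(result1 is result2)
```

Key concept: mutable default argument gotcha.
Step by step:
`result1 = append_to(7)` → result1 = [7]
`result2 = append_to(9)` → result1 = [7, 9] (same object as result2); result2 = [7, 9] (same object as result1)
`result3 = append_to(1)` → result1 = [7, 9, 1] (same object as result2, result3); result2 = [7, 9, 1] (same object as result1, result3); result3 = [7, 9, 1] (same object as result1, result2)
`print(result1)` → prints [7, 9, 1]
`print(result2)` → prints [7, 9, 1]
`print(result3)` → prints [7, 9, 1]
`print(result1 is result2)` → prints True

Answer:
[7, 9, 1]
[7, 9, 1]
[7, 9, 1]
True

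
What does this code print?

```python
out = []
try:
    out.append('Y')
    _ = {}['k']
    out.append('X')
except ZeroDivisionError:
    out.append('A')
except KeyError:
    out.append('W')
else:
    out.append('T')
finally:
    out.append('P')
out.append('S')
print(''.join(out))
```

Execution trace: 'Y' (try body) → 'W' (except KeyError) → 'P' (finally) → 'S' (after the try/except). Output: YWPS

Answer: YWPS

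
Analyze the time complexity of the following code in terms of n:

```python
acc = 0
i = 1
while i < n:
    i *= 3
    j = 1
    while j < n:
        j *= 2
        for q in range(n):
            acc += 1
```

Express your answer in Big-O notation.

Each loop level contributes: log n × log n × n. Multiplying the contributions gives O(n log² n).

Answer: O(n log² n)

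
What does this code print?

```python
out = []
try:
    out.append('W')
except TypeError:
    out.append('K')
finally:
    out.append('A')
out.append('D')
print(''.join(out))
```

Execution trace: 'W' (try body, no exception) → 'A' (finally) → 'D' (after the try/except). Output: WAD

Answer: WAD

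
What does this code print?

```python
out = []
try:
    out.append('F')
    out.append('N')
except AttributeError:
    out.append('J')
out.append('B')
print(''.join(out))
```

Execution trace: 'F' (try body) → 'N' (try body, no exception) → 'B' (after the try/except). Output: FNB

Answer: FNB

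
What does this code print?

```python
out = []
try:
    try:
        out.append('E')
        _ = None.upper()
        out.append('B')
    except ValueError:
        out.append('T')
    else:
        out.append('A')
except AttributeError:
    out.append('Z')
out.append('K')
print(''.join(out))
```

Execution trace: 'E' (try body) → 'Z' (outer except AttributeError) → 'K' (after the try/except). Output: EZK

Answer: EZK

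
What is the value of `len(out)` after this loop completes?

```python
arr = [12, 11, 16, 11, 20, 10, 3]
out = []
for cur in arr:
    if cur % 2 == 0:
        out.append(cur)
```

Count even numbers in [12, 11, 16, 11, 20, 10, 3]
`out` takes the values: [] → [12] → [12, 16] → [12, 16, 20] → [12, 16, 20, 10]
So `len(out)` = 4

Answer: 4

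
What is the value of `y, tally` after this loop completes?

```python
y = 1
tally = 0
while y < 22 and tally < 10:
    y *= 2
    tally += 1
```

Double until >= 22 or 10 iterations
`y, tally` takes the values: (1, 0) → (2, 0) → (2, 1) → (4, 1) → (4, 2) → (8, 2) → (8, 3) → (16, 3) → (16, 4) → (32, 4) → (32, 5)

Answer: 32, 5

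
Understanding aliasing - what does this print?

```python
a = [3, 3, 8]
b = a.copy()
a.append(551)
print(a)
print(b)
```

Key concept: list.copy() creates independent copy.
Step by step:
`a = [3, 3, 8]` → a = [3, 3, 8]
`b = a.copy()` → b = [3, 3, 8]
`a.append(551)` → a = [3, 3, 8, 551]
`print(a)` → prints [3, 3, 8, 551]
`print(b)` → prints [3, 3, 8]

Answer:
[3, 3, 8, 551]
[3, 3, 8]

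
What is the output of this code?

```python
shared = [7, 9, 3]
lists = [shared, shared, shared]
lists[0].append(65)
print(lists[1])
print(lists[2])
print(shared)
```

Key concept: list of same reference.
Step by step:
`shared = [7, 9, 3]` → shared = [7, 9, 3]
`lists = [shared, shared, shared]` → lists = [[7, 9, 3], [7, 9, 3], [7, 9, 3]]
`lists[0].append(65)` → shared = [7, 9, 3, 65]; lists = [[7, 9, 3, 65], [7, 9, 3, 65], [7, 9, 3, 65]]
`print(lists[1])` → prints [7, 9, 3, 65]
`print(lists[2])` → prints [7, 9, 3, 65]
`print(shared)` → prints [7, 9, 3, 65]

Answer:
[7, 9, 3, 65]
[7, 9, 3, 65]
[7, 9, 3, 65]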